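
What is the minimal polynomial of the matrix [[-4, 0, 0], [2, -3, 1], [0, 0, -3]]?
The characteristic polynomial factors as (x + 3)^2(x + 4). The minimal polynomial is ∏(x - λ)^{k_λ} where k_λ is the size of the largest Jordan block at λ.

For λ = -4: rank(A + 4I) = 2, and the largest Jordan block has size 1 (the smallest k with rank((A + 4I)^k) = rank((A + 4I)^(k+1))).
For λ = -3: rank(A + 3I) = 2, and the largest Jordan block has size 2 (the smallest k with rank((A + 3I)^k) = rank((A + 3I)^(k+1))).

So m_A(x) = (x + 3)^2(x + 4).

m_A(x) = (x + 3)^2(x + 4)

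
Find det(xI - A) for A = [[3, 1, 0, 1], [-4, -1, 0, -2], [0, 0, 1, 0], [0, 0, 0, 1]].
χ_A(x) = (x - 1)^4

xI - A = [[x - 3, -1, 0, -1], [4, x + 1, 0, 2], [0, 0, x - 1, 0], [0, 0, 0, x - 1]].

Expanding det(xI - A) along the first row:
det(xI - A) = + (x - 3)·det([[x + 1, 0, 2], [0, x - 1, 0], [0, 0, x - 1]]) - (-1)·det([[4, 0, 2], [0, x - 1, 0], [0, 0, x - 1]]) + (0)·det([[4, x + 1, 2], [0, 0, 0], [0, 0, x - 1]]) - (-1)·det([[4, x + 1, 0], [0, 0, x - 1], [0, 0, 0]]).

Evaluating gives χ_A(x) = x^4 - 4x^3 + 6x^2 - 4x + 1 = (x - 1)^4.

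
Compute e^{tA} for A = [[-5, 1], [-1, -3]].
e^{tA} = [[(1 - t)*e^{-4*t}, t*e^{-4*t}], [-t*e^{-4*t}, (t + 1)*e^{-4*t}]]

A has Jordan form J = [[-4, 1], [0, -4]] with A = PJP^{-1}, so e^{tA} = P e^{tJ} P^{-1}.

For a Jordan block J_k(λ), e^{tJ_k(λ)} = e^{λt} · (I + tN + t^2 N^2/2! + ... + t^{k-1} N^{k-1}/(k-1)!) where N is the nilpotent superdiagonal part.

Assembling the blocks and conjugating back gives the entries of e^{tA} as shown above.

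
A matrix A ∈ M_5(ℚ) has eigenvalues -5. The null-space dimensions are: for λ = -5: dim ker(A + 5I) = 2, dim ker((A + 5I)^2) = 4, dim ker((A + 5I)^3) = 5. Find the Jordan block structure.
Jordan blocks: (-5, 3), (-5, 2)

λ = -5: successive nullity increments [2, 2, 1] count blocks of size ≥ k; block sizes are [3, 2].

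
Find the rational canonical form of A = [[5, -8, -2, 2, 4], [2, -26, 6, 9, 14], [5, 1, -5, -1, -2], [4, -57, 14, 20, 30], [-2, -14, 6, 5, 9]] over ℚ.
R = [[0, -3, 0, 0, 0], [1, 2, 0, 0, 0], [0, 0, 0, 0, -3], [0, 0, 1, 0, -1], [0, 0, 0, 1, 1]]

The invariant factors of A (the non-unit diagonal entries of the Smith normal form of xI - A over ℚ[x]) are x^2 - 2x + 3, (x + 1)(x^2 - 2x + 3), each dividing the next. The characteristic polynomial is their product, (x + 1)(x^2 - 2x + 3)^2.

The rational canonical form is the block-diagonal matrix of companion matrices C(f_i):
R = [[0, -3, 0, 0, 0], [1, 2, 0, 0, 0], [0, 0, 0, 0, -3], [0, 0, 1, 0, -1], [0, 0, 0, 1, 1]].

Note the characteristic polynomial does not split into linear factors over ℚ, so A has no Jordan form over ℚ; the rational canonical form exists over any field.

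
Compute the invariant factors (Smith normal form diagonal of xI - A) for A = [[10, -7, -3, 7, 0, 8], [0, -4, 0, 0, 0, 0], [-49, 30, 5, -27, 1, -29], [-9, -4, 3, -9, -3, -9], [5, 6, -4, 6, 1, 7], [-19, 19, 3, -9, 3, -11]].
The Jordan structure of A has elementary divisors (x + 4)^2, x^2, x^2. Arranging the block sizes at each eigenvalue in decreasing order and taking row products gives the invariant factors.

Invariant factors (smallest first, each dividing the next): x^2, x^2(x + 4)^2.

Check: the last factor x^2(x + 4)^2 is the minimal polynomial, and the product x^4(x + 4)^2 is the characteristic polynomial.

x^2, x^2(x + 4)^2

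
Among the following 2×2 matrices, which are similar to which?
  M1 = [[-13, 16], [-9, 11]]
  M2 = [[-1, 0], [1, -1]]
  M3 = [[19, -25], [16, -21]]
Characteristic polynomials: χ_{M1} = (x + 1)^2, χ_{M2} = (x + 1)^2, χ_{M3} = (x + 1)^2.

{M1, M2, M3}: invariant factors (x + 1)^2.

Matrices are similar if and only if their invariant-factor lists agree; the partition into similarity classes is {M1, M2, M3}.

1 class: {M1, M2, M3}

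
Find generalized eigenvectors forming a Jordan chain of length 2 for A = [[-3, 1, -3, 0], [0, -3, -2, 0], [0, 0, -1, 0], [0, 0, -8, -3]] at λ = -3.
We seek v_1 ∈ ker((A + 3I)^2) \ ker(A + 3I), then set v_{i+1} = (A + 3I) v_i.

One such chain is v_1 = [[-1, 1, 0, 2]]^T, v_2 = [[1, 0, 0, 0]]^T. Check: (A + 3I) v_2 = [[0, 0, 0, 0]]^T = 0.

v_1 = [[-1, 1, 0, 2]]^T, v_2 = [[1, 0, 0, 0]]^T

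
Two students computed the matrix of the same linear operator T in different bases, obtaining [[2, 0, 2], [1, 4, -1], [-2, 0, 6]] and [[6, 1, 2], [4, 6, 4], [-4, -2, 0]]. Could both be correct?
Two matrices over a field are similar if and only if they have the same invariant factors.

Both A and B have characteristic polynomial (x - 4)^3 and minimal polynomial (x - 4)^2. Computing further, both have invariant factors x - 4, (x - 4)^2. Hence A and B are similar.

Yes.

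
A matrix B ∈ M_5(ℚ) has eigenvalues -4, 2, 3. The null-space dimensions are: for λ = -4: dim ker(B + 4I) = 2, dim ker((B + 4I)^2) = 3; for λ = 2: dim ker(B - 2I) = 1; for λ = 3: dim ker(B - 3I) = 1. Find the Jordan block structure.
λ = -4: successive nullity increments [2, 1] count blocks of size ≥ k; block sizes are [2, 1].
λ = 2: successive nullity increments [1] count blocks of size ≥ k; block sizes are [1].
λ = 3: successive nullity increments [1] count blocks of size ≥ k; block sizes are [1].

Jordan blocks: (-4, 2), (-4, 1), (2, 1), (3, 1)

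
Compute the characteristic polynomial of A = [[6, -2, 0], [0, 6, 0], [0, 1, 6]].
χ_A(x) = (x - 6)^3

xI - A = [[x - 6, 2, 0], [0, x - 6, 0], [0, -1, x - 6]].

Expanding det(xI - A) along the first row:
det(xI - A) = + (x - 6)·det([[x - 6, 0], [-1, x - 6]]) - (2)·det([[0, 0], [0, x - 6]]) + (0)·det([[0, x - 6], [0, -1]]).

Evaluating gives χ_A(x) = x^3 - 18x^2 + 108x - 216 = (x - 6)^3.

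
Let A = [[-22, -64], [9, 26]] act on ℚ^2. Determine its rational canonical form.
R = [[0, -4], [1, 4]]

The invariant factors of A (the non-unit diagonal entries of the Smith normal form of xI - A over ℚ[x]) are (x - 2)^2, each dividing the next. The characteristic polynomial is their product, (x - 2)^2.

The rational canonical form is the block-diagonal matrix of companion matrices C(f_i):
R = [[0, -4], [1, 4]].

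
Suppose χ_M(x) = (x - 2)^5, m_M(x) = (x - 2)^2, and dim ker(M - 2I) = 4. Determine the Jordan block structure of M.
λ = 2: algebraic multiplicity 5 (exponent in χ_M), largest block size 2 (exponent in m_M), 4 blocks (geometric multiplicity). These force block sizes [2, 1, 1, 1].

Jordan blocks: (2, 2), (2, 1), (2, 1), (2, 1)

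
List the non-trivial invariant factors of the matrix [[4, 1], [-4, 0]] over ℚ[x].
(x - 2)^2

The Jordan structure of A has elementary divisors (x - 2)^2. Arranging the block sizes at each eigenvalue in decreasing order and taking row products gives the invariant factors.

Invariant factors (smallest first, each dividing the next): (x - 2)^2.

Check: the last factor (x - 2)^2 is the minimal polynomial, and the product (x - 2)^2 is the characteristic polynomial.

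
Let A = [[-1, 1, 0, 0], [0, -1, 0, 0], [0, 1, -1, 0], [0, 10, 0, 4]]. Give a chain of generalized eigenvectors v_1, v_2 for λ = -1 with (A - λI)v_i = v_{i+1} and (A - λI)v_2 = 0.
v_1 = [[1, 1, 2, -2]]^T, v_2 = [[1, 0, 1, 0]]^T

We seek v_1 ∈ ker((A + I)^2) \ ker(A + I), then set v_{i+1} = (A + I) v_i.

One such chain is v_1 = [[1, 1, 2, -2]]^T, v_2 = [[1, 0, 1, 0]]^T. Check: (A + I) v_2 = [[0, 0, 0, 0]]^T = 0.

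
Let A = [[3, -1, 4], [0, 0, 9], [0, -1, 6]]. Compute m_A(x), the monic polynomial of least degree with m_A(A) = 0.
m_A(x) = (x - 3)^3

The characteristic polynomial factors as (x - 3)^3. The minimal polynomial is ∏(x - λ)^{k_λ} where k_λ is the size of the largest Jordan block at λ.

For λ = 3: rank(A - 3I) = 2, and the largest Jordan block has size 3 (the smallest k with rank((A - 3I)^k) = rank((A - 3I)^(k+1))).

So m_A(x) = (x - 3)^3.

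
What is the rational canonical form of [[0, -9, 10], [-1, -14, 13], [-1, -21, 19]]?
The invariant factors of A (the non-unit diagonal entries of the Smith normal form of xI - A over ℚ[x]) are (x - 4)(x^2 - x + 4), each dividing the next. The characteristic polynomial is their product, (x - 4)(x^2 - x + 4).

The rational canonical form is the block-diagonal matrix of companion matrices C(f_i):
R = [[0, 0, 16], [1, 0, -8], [0, 1, 5]].

Note the characteristic polynomial does not split into linear factors over ℚ, so A has no Jordan form over ℚ; the rational canonical form exists over any field.

R = [[0, 0, 16], [1, 0, -8], [0, 1, 5]]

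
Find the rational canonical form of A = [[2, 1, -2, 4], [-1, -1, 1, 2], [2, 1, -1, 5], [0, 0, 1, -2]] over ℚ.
R = [[0, 0, 0, -3], [1, 0, 0, 2], [0, 1, 0, 4], [0, 0, 1, -2]]

The invariant factors of A (the non-unit diagonal entries of the Smith normal form of xI - A over ℚ[x]) are (x - 1)^2(x + 1)(x + 3), each dividing the next. The characteristic polynomial is their product, (x - 1)^2(x + 1)(x + 3).

The rational canonical form is the block-diagonal matrix of companion matrices C(f_i):
R = [[0, 0, 0, -3], [1, 0, 0, 2], [0, 1, 0, 4], [0, 0, 1, -2]].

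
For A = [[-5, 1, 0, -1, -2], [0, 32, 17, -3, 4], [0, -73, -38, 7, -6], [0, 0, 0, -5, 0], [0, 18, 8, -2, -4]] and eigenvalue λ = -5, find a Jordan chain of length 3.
v_1 = [[0, -1, 2, 0, 0]]^T, v_2 = [[-1, -3, 7, 0, -2]]^T, v_3 = [[1, 0, 0, 0, 0]]^T

We seek v_1 ∈ ker((A + 5I)^3) \ ker((A + 5I)^2), then set v_{i+1} = (A + 5I) v_i.

One such chain is v_1 = [[0, -1, 2, 0, 0]]^T, v_2 = [[-1, -3, 7, 0, -2]]^T, v_3 = [[1, 0, 0, 0, 0]]^T. Check: (A + 5I) v_3 = [[0, 0, 0, 0, 0]]^T = 0.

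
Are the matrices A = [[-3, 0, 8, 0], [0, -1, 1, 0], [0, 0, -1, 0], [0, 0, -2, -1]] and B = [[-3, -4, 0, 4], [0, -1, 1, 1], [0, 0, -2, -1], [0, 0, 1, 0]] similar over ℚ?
Yes.

Two matrices over a field are similar if and only if they have the same invariant factors.

Both A and B have characteristic polynomial (x + 1)^3(x + 3) and minimal polynomial (x + 1)^2(x + 3). Computing further, both have invariant factors x + 1, (x + 1)^2(x + 3). Hence A and B are similar.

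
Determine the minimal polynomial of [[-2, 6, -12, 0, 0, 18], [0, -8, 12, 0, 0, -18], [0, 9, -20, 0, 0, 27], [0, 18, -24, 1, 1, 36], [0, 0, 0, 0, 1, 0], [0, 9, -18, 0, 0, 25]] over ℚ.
The characteristic polynomial factors as (x - 1)^3(x + 2)^3. The minimal polynomial is ∏(x - λ)^{k_λ} where k_λ is the size of the largest Jordan block at λ.

For λ = -2: rank(A + 2I) = 3, and the largest Jordan block has size 1 (the smallest k with rank((A + 2I)^k) = rank((A + 2I)^(k+1))).
For λ = 1: rank(A - I) = 4, and the largest Jordan block has size 2 (the smallest k with rank((A - I)^k) = rank((A - I)^(k+1))).

So m_A(x) = (x - 1)^2(x + 2).

m_A(x) = (x - 1)^2(x + 2)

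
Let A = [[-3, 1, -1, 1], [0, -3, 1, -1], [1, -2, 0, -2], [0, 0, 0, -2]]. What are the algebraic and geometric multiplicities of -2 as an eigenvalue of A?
algebraic multiplicity 4, geometric multiplicity 2

The characteristic polynomial is (x + 2)^4, so the factor x + 2 appears with exponent 4: the algebraic multiplicity is 4.

rank(A + 2I) = 2, so the eigenspace has dimension 4 - 2 = 2: the geometric multiplicity is 2.

Since 2 < 4, A is not diagonalizable.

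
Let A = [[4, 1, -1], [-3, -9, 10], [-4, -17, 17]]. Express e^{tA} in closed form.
A has Jordan form J = [[4, 1, 0], [0, 4, 1], [0, 0, 4]] with A = PJP^{-1}, so e^{tA} = P e^{tJ} P^{-1}.

For a Jordan block J_k(λ), e^{tJ_k(λ)} = e^{λt} · (I + tN + t^2 N^2/2! + ... + t^{k-1} N^{k-1}/(k-1)!) where N is the nilpotent superdiagonal part.

Assembling the blocks and conjugating back gives the entries of e^{tA} as shown above.

e^{tA} = [[(t^2 + 2)*e^{4*t}/2, t*(2*t + 1)*e^{4*t}, t*(-3*t - 2)*e^{4*t}/2], [t*(-t - 6)*e^{4*t}/2, (-2*t^2 - 13*t + 1)*e^{4*t}, t*(3*t + 20)*e^{4*t}/2], [t*(-t - 8)*e^{4*t}/2, t*(-2*t - 17)*e^{4*t}, (3*t^2 + 26*t + 2)*e^{4*t}/2]]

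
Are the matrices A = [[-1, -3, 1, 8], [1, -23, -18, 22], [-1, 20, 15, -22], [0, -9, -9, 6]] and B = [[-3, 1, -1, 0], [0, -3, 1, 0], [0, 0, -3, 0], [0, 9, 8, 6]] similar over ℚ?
Yes.

Two matrices over a field are similar if and only if they have the same invariant factors.

Both A and B have characteristic polynomial (x - 6)(x + 3)^3 and minimal polynomial (x - 6)(x + 3)^3. Computing further, both have invariant factors (x - 6)(x + 3)^3. Hence A and B are similar.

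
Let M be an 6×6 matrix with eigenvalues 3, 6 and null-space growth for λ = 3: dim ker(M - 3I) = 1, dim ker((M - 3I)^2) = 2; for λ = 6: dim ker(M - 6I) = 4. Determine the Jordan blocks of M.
λ = 3: successive nullity increments [1, 1] count blocks of size ≥ k; block sizes are [2].
λ = 6: successive nullity increments [4] count blocks of size ≥ k; block sizes are [1, 1, 1, 1].

Jordan blocks: (3, 2), (6, 1), (6, 1), (6, 1), (6, 1)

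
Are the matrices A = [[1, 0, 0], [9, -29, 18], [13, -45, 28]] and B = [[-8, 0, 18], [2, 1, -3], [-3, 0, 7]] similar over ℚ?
Two matrices over a field are similar if and only if they have the same invariant factors.

Both A and B have characteristic polynomial (x - 1)^2(x + 2) and minimal polynomial (x - 1)^2(x + 2). Computing further, both have invariant factors (x - 1)^2(x + 2). Hence A and B are similar.

Yes.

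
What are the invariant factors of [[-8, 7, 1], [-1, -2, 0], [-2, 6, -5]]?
The Jordan structure of A has elementary divisors (x + 5)^3. Arranging the block sizes at each eigenvalue in decreasing order and taking row products gives the invariant factors.

Invariant factors (smallest first, each dividing the next): (x + 5)^3.

Check: the last factor (x + 5)^3 is the minimal polynomial, and the product (x + 5)^3 is the characteristic polynomial.

(x + 5)^3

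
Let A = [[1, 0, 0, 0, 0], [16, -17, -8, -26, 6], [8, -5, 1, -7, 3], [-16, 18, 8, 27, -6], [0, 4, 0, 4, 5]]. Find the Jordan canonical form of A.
The characteristic polynomial is det(xI - A) = (x - 5)^3(x - 1)^2, so the eigenvalues are 1 (algebraic multiplicity 2), 5 (algebraic multiplicity 3).

For λ = 1: rank(A - I) = 3. The eigenspace has dimension 5 - 3 = 2, so there are 2 Jordan blocks; the rank sequence gives block sizes [1, 1].

For λ = 5: rank(A - 5I) = 3, rank((A - 5I)^2) = 2. The eigenspace has dimension 5 - 3 = 2, so there are 2 Jordan blocks; the rank sequence gives block sizes [2, 1].

Assembling the blocks gives the Jordan form J above.

J = [[1, 0, 0, 0, 0], [0, 1, 0, 0, 0], [0, 0, 5, 1, 0], [0, 0, 0, 5, 0], [0, 0, 0, 0, 5]]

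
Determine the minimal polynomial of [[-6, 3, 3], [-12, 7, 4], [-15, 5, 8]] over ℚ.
m_A(x) = (x - 3)^2

The characteristic polynomial factors as (x - 3)^3. The minimal polynomial is ∏(x - λ)^{k_λ} where k_λ is the size of the largest Jordan block at λ.

For λ = 3: rank(A - 3I) = 1, and the largest Jordan block has size 2 (the smallest k with rank((A - 3I)^k) = rank((A - 3I)^(k+1))).

So m_A(x) = (x - 3)^2.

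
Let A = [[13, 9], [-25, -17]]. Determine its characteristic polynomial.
xI - A = [[x - 13, -9], [25, x + 17]].

Expanding det(xI - A) along the first row:
det(xI - A) = + (x - 13)·det([[x + 17]]) - (-9)·det([[25]]).

Evaluating gives χ_A(x) = x^2 + 4x + 4 = (x + 2)^2.

χ_A(x) = (x + 2)^2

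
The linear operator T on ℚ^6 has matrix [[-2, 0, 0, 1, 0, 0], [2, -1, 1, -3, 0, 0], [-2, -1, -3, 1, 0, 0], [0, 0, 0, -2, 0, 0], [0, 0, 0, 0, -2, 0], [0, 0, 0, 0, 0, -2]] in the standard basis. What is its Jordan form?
J = [[-2, 1, 0, 0, 0, 0], [0, -2, 0, 0, 0, 0], [0, 0, -2, 1, 0, 0], [0, 0, 0, -2, 0, 0], [0, 0, 0, 0, -2, 0], [0, 0, 0, 0, 0, -2]]

The characteristic polynomial is det(xI - A) = (x + 2)^6, so the eigenvalues are -2 (algebraic multiplicity 6).

For λ = -2: rank(A + 2I) = 2, rank((A + 2I)^2) = 0. The eigenspace has dimension 6 - 2 = 4, so there are 4 Jordan blocks; the rank sequence gives block sizes [2, 2, 1, 1].

Assembling the blocks gives the Jordan form J above.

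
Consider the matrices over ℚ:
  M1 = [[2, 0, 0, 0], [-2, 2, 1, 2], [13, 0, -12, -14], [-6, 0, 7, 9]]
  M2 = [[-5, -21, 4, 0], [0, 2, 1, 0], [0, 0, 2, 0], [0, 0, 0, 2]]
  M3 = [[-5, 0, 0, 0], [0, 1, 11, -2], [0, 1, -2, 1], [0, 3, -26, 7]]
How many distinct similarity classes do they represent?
2 classes: {M1, M3}, {M2}

Characteristic polynomials: χ_{M1} = (x - 2)^3(x + 5), χ_{M2} = (x - 2)^3(x + 5), χ_{M3} = (x - 2)^3(x + 5).

{M1, M3}: invariant factors (x - 2)^3(x + 5).

{M2}: invariant factors x - 2, (x - 2)^2(x + 5).

Matrices are similar if and only if their invariant-factor lists agree; the partition into similarity classes is {M1, M3}, {M2}.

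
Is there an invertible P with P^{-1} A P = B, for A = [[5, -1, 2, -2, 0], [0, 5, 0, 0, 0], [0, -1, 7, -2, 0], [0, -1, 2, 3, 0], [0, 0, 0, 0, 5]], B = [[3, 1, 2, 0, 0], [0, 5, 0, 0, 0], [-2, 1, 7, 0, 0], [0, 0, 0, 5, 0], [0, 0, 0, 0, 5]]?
Yes.

Two matrices over a field are similar if and only if they have the same invariant factors.

Both A and B have characteristic polynomial (x - 5)^5 and minimal polynomial (x - 5)^2. Computing further, both have invariant factors x - 5, x - 5, x - 5, (x - 5)^2. Hence A and B are similar.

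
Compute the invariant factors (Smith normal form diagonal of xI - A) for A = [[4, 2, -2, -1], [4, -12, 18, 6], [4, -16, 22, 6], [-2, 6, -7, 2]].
The Jordan structure of A has elementary divisors (x - 4)^3, (x - 4). Arranging the block sizes at each eigenvalue in decreasing order and taking row products gives the invariant factors.

Invariant factors (smallest first, each dividing the next): x - 4, (x - 4)^3.

Check: the last factor (x - 4)^3 is the minimal polynomial, and the product (x - 4)^4 is the characteristic polynomial.

x - 4, (x - 4)^3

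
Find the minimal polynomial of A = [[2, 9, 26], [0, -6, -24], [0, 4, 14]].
m_A(x) = (x - 6)(x - 2)^2

The characteristic polynomial factors as (x - 6)(x - 2)^2. The minimal polynomial is ∏(x - λ)^{k_λ} where k_λ is the size of the largest Jordan block at λ.

For λ = 2: rank(A - 2I) = 2, and the largest Jordan block has size 2 (the smallest k with rank((A - 2I)^k) = rank((A - 2I)^(k+1))).
For λ = 6: rank(A - 6I) = 2, and the largest Jordan block has size 1 (the smallest k with rank((A - 6I)^k) = rank((A - 6I)^(k+1))).

So m_A(x) = (x - 6)(x - 2)^2.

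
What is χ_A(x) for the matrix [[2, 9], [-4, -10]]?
xI - A = [[x - 2, -9], [4, x + 10]].

Expanding det(xI - A) along the first row:
det(xI - A) = + (x - 2)·det([[x + 10]]) - (-9)·det([[4]]).

Evaluating gives χ_A(x) = x^2 + 8x + 16 = (x + 4)^2.

χ_A(x) = (x + 4)^2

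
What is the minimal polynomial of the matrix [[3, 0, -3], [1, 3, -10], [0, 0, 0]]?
m_A(x) = x(x - 3)^2

The characteristic polynomial factors as x(x - 3)^2. The minimal polynomial is ∏(x - λ)^{k_λ} where k_λ is the size of the largest Jordan block at λ.

For λ = 0: rank(A) = 2, and the largest Jordan block has size 1 (the smallest k with rank(A^k) = rank(A^(k+1))).
For λ = 3: rank(A - 3I) = 2, and the largest Jordan block has size 2 (the smallest k with rank((A - 3I)^k) = rank((A - 3I)^(k+1))).

So m_A(x) = x(x - 3)^2.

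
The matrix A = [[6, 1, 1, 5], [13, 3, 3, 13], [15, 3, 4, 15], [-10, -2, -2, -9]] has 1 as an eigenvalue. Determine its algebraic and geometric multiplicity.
algebraic multiplicity 4, geometric multiplicity 2

The characteristic polynomial is (x - 1)^4, so the factor x - 1 appears with exponent 4: the algebraic multiplicity is 4.

rank(A - I) = 2, so the eigenspace has dimension 4 - 2 = 2: the geometric multiplicity is 2.

Since 2 < 4, A is not diagonalizable.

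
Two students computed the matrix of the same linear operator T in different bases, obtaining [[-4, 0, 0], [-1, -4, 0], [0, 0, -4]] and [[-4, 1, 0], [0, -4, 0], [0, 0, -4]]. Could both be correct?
Two matrices over a field are similar if and only if they have the same invariant factors.

Both A and B have characteristic polynomial (x + 4)^3 and minimal polynomial (x + 4)^2. Computing further, both have invariant factors x + 4, (x + 4)^2. Hence A and B are similar.

Yes.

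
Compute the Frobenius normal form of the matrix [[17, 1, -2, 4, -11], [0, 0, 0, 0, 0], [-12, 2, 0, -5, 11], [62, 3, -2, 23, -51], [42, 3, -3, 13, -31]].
The invariant factors of A (the non-unit diagonal entries of the Smith normal form of xI - A over ℚ[x]) are x - 3, x^2(x - 3)^2, each dividing the next. The characteristic polynomial is their product, x^2(x - 3)^3.

The rational canonical form is the block-diagonal matrix of companion matrices C(f_i):
R = [[3, 0, 0, 0, 0], [0, 0, 0, 0, 0], [0, 1, 0, 0, 0], [0, 0, 1, 0, -9], [0, 0, 0, 1, 6]].

R = [[3, 0, 0, 0, 0], [0, 0, 0, 0, 0], [0, 1, 0, 0, 0], [0, 0, 1, 0, -9], [0, 0, 0, 1, 6]]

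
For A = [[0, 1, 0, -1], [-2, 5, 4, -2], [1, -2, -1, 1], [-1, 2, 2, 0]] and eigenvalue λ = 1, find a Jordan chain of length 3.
We seek v_1 ∈ ker((A - I)^3) \ ker((A - I)^2), then set v_{i+1} = (A - I) v_i.

One such chain is v_1 = [[0, -1, 1, -1]]^T, v_2 = [[0, 2, -1, 1]]^T, v_3 = [[1, 2, -1, 1]]^T. Check: (A - I) v_3 = [[0, 0, 0, 0]]^T = 0.

v_1 = [[0, -1, 1, -1]]^T, v_2 = [[0, 2, -1, 1]]^T, v_3 = [[1, 2, -1, 1]]^T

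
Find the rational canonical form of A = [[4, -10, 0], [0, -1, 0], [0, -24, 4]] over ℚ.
The invariant factors of A (the non-unit diagonal entries of the Smith normal form of xI - A over ℚ[x]) are x - 4, (x - 4)(x + 1), each dividing the next. The characteristic polynomial is their product, (x - 4)^2(x + 1).

The rational canonical form is the block-diagonal matrix of companion matrices C(f_i):
R = [[4, 0, 0], [0, 0, 4], [0, 1, 3]].

R = [[4, 0, 0], [0, 0, 4], [0, 1, 3]]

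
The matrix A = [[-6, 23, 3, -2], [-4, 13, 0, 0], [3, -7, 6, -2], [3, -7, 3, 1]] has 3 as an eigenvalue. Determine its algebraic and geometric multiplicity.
algebraic multiplicity 3, geometric multiplicity 2

The characteristic polynomial is (x - 5)(x - 3)^3, so the factor x - 3 appears with exponent 3: the algebraic multiplicity is 3.

rank(A - 3I) = 2, so the eigenspace has dimension 4 - 2 = 2: the geometric multiplicity is 2.

Since 2 < 3, A is not diagonalizable.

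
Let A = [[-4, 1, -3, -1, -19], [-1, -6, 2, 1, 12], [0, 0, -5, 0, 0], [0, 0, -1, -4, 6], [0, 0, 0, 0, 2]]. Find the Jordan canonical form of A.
The characteristic polynomial is det(xI - A) = (x - 2)(x + 4)(x + 5)^3, so the eigenvalues are -5 (algebraic multiplicity 3), -4 (algebraic multiplicity 1), 2 (algebraic multiplicity 1).

For λ = -5: rank(A + 5I) = 4, rank((A + 5I)^2) = 3, rank((A + 5I)^3) = 2. The eigenspace has dimension 5 - 4 = 1, so there is 1 Jordan block; the rank sequence gives block sizes [3].

For λ = -4: algebraic multiplicity 1 gives one 1×1 block.

For λ = 2: algebraic multiplicity 1 gives one 1×1 block.

Assembling the blocks gives the Jordan form J above.

J = [[-5, 1, 0, 0, 0], [0, -5, 1, 0, 0], [0, 0, -5, 0, 0], [0, 0, 0, -4, 0], [0, 0, 0, 0, 2]]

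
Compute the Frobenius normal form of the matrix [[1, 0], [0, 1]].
The invariant factors of A (the non-unit diagonal entries of the Smith normal form of xI - A over ℚ[x]) are x - 1, x - 1, each dividing the next. The characteristic polynomial is their product, (x - 1)^2.

The rational canonical form is the block-diagonal matrix of companion matrices C(f_i):
R = [[1, 0], [0, 1]].

R = [[1, 0], [0, 1]]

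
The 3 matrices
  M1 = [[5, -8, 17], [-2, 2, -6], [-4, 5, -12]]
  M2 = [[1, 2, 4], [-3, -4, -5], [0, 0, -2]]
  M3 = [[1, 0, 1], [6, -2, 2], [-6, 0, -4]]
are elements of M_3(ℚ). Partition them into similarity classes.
Characteristic polynomials: χ_{M1} = (x + 1)(x + 2)^2, χ_{M2} = (x + 1)(x + 2)^2, χ_{M3} = (x + 1)(x + 2)^2.

{M1, M2}: invariant factors (x + 1)(x + 2)^2.

{M3}: invariant factors x + 2, (x + 1)(x + 2).

Matrices are similar if and only if their invariant-factor lists agree; the partition into similarity classes is {M1, M2}, {M3}.

2 classes: {M1, M2}, {M3}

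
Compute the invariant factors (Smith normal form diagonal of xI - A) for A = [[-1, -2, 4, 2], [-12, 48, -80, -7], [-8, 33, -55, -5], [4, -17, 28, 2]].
The Jordan structure of A has elementary divisors (x + 3), (x + 1)^2, (x + 1). Arranging the block sizes at each eigenvalue in decreasing order and taking row products gives the invariant factors.

Invariant factors (smallest first, each dividing the next): x + 1, (x + 1)^2(x + 3).

Check: the last factor (x + 1)^2(x + 3) is the minimal polynomial, and the product (x + 1)^3(x + 3) is the characteristic polynomial.

x + 1, (x + 1)^2(x + 3)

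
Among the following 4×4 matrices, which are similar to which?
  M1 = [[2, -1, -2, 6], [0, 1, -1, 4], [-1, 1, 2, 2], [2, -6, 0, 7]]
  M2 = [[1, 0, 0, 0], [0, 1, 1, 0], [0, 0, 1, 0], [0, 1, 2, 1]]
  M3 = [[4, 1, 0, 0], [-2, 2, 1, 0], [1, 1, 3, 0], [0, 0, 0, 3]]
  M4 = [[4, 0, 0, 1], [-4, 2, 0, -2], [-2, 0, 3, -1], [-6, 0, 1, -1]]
3 classes: {M1, M3}, {M2}, {M4}

Characteristic polynomials: χ_{M1} = (x - 3)^4, χ_{M2} = (x - 1)^4, χ_{M3} = (x - 3)^4, χ_{M4} = (x - 2)^4.

{M1, M3}: invariant factors x - 3, (x - 3)^3.

{M2}: invariant factors x - 1, (x - 1)^3.

{M4}: invariant factors x - 2, (x - 2)^3.

Matrices are similar if and only if their invariant-factor lists agree; the partition into similarity classes is {M1, M3}, {M2}, {M4}.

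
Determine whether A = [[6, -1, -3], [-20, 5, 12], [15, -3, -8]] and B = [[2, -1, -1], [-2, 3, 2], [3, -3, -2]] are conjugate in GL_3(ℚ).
Yes.

Two matrices over a field are similar if and only if they have the same invariant factors.

Both A and B have characteristic polynomial (x - 1)^3 and minimal polynomial (x - 1)^2. Computing further, both have invariant factors x - 1, (x - 1)^2. Hence A and B are similar.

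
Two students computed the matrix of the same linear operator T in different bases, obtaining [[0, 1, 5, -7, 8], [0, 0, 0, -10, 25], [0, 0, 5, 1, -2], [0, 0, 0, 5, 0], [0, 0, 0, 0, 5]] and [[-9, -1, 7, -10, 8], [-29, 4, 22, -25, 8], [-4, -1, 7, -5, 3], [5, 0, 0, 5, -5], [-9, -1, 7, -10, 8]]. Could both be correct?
Both have characteristic polynomial x^2(x - 5)^3, but the minimal polynomial of A is x^2(x - 5)^2 while the minimal polynomial of B is x(x - 5)^2. The minimal polynomial is a similarity invariant, so A and B are not similar.

No.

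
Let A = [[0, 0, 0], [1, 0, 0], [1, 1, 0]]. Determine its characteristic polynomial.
χ_A(x) = x^3

xI - A = [[x, 0, 0], [-1, x, 0], [-1, -1, x]].

Expanding det(xI - A) along the first row:
det(xI - A) = + (x)·det([[x, 0], [-1, x]]) - (0)·det([[-1, 0], [-1, x]]) + (0)·det([[-1, x], [-1, -1]]).

Evaluating gives χ_A(x) = x^3.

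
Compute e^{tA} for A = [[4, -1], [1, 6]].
A has Jordan form J = [[5, 1], [0, 5]] with A = PJP^{-1}, so e^{tA} = P e^{tJ} P^{-1}.

For a Jordan block J_k(λ), e^{tJ_k(λ)} = e^{λt} · (I + tN + t^2 N^2/2! + ... + t^{k-1} N^{k-1}/(k-1)!) where N is the nilpotent superdiagonal part.

Assembling the blocks and conjugating back gives the entries of e^{tA} as shown above.

e^{tA} = [[(1 - t)*e^{5*t}, -t*e^{5*t}], [t*e^{5*t}, (t + 1)*e^{5*t}]]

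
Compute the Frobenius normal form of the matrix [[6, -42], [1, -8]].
R = [[0, 6], [1, -2]]

The invariant factors of A (the non-unit diagonal entries of the Smith normal form of xI - A over ℚ[x]) are x^2 + 2x - 6, each dividing the next. The characteristic polynomial is their product, x^2 + 2x - 6.

The rational canonical form is the block-diagonal matrix of companion matrices C(f_i):
R = [[0, 6], [1, -2]].

Note the characteristic polynomial does not split into linear factors over ℚ, so A has no Jordan form over ℚ; the rational canonical form exists over any field.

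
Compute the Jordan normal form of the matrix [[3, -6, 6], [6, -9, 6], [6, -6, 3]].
J = [[-3, 0, 0], [0, -3, 0], [0, 0, 3]]

The characteristic polynomial is det(xI - A) = (x - 3)(x + 3)^2, so the eigenvalues are -3 (algebraic multiplicity 2), 3 (algebraic multiplicity 1).

For λ = -3: rank(A + 3I) = 1. The eigenspace has dimension 3 - 1 = 2, so there are 2 Jordan blocks; the rank sequence gives block sizes [1, 1].

For λ = 3: algebraic multiplicity 1 gives one 1×1 block.

Assembling the blocks gives the Jordan form J above.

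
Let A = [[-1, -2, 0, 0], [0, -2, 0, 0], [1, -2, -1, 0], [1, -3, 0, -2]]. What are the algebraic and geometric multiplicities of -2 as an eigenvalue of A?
The characteristic polynomial is (x + 1)^2(x + 2)^2, so the factor x + 2 appears with exponent 2: the algebraic multiplicity is 2.

rank(A + 2I) = 3, so the eigenspace has dimension 4 - 3 = 1: the geometric multiplicity is 1.

Since 1 < 2, A is not diagonalizable.

algebraic multiplicity 2, geometric multiplicity 1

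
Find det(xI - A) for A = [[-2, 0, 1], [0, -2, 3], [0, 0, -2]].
xI - A = [[x + 2, 0, -1], [0, x + 2, -3], [0, 0, x + 2]].

Expanding det(xI - A) along the first row:
det(xI - A) = + (x + 2)·det([[x + 2, -3], [0, x + 2]]) - (0)·det([[0, -3], [0, x + 2]]) + (-1)·det([[0, x + 2], [0, 0]]).

Evaluating gives χ_A(x) = x^3 + 6x^2 + 12x + 8 = (x + 2)^3.

χ_A(x) = (x + 2)^3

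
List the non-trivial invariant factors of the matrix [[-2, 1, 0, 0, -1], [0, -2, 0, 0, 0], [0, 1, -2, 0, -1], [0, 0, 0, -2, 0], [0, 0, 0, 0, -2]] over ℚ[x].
x + 2, x + 2, x + 2, (x + 2)^2

The Jordan structure of A has elementary divisors (x + 2)^2, (x + 2), (x + 2), (x + 2). Arranging the block sizes at each eigenvalue in decreasing order and taking row products gives the invariant factors.

Invariant factors (smallest first, each dividing the next): x + 2, x + 2, x + 2, (x + 2)^2.

Check: the last factor (x + 2)^2 is the minimal polynomial, and the product (x + 2)^5 is the characteristic polynomial.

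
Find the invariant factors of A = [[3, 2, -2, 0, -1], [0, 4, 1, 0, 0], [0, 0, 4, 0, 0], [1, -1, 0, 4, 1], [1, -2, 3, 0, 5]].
(x - 4)^2, (x - 4)^3

The Jordan structure of A has elementary divisors (x - 4)^3, (x - 4)^2. Arranging the block sizes at each eigenvalue in decreasing order and taking row products gives the invariant factors.

Invariant factors (smallest first, each dividing the next): (x - 4)^2, (x - 4)^3.

Check: the last factor (x - 4)^3 is the minimal polynomial, and the product (x - 4)^5 is the characteristic polynomial.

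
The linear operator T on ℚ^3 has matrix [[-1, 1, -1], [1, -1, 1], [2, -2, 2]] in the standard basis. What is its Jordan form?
J = [[0, 1, 0], [0, 0, 0], [0, 0, 0]]

The characteristic polynomial is det(xI - A) = x^3, so the eigenvalues are 0 (algebraic multiplicity 3).

For λ = 0: rank(A) = 1, rank(A^2) = 0. The eigenspace has dimension 3 - 1 = 2, so there are 2 Jordan blocks; the rank sequence gives block sizes [2, 1].

Assembling the blocks gives the Jordan form J above.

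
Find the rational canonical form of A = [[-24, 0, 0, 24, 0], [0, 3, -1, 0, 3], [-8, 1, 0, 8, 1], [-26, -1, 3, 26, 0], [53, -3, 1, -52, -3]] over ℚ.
R = [[0, 0, 0, 0, 24], [1, 0, 0, 0, -52], [0, 1, 0, 0, 8], [0, 0, 1, 0, 24], [0, 0, 0, 1, 2]]

The invariant factors of A (the non-unit diagonal entries of the Smith normal form of xI - A over ℚ[x]) are (x - 6)(x^2 + 2x - 2)^2, each dividing the next. The characteristic polynomial is their product, (x - 6)(x^2 + 2x - 2)^2.

The rational canonical form is the block-diagonal matrix of companion matrices C(f_i):
R = [[0, 0, 0, 0, 24], [1, 0, 0, 0, -52], [0, 1, 0, 0, 8], [0, 0, 1, 0, 24], [0, 0, 0, 1, 2]].

Note the characteristic polynomial does not split into linear factors over ℚ, so A has no Jordan form over ℚ; the rational canonical form exists over any field.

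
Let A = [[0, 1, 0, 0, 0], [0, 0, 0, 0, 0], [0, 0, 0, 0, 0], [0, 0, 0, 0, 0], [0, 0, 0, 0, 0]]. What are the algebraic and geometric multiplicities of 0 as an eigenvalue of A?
algebraic multiplicity 5, geometric multiplicity 4

The characteristic polynomial is x^5, so the factor x appears with exponent 5: the algebraic multiplicity is 5.

rank(A) = 1, so the eigenspace has dimension 5 - 1 = 4: the geometric multiplicity is 4.

Since 4 < 5, A is not diagonalizable.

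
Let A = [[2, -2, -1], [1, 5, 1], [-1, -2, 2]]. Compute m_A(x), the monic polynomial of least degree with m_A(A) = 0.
The characteristic polynomial factors as (x - 3)^3. The minimal polynomial is ∏(x - λ)^{k_λ} where k_λ is the size of the largest Jordan block at λ.

For λ = 3: rank(A - 3I) = 1, and the largest Jordan block has size 2 (the smallest k with rank((A - 3I)^k) = rank((A - 3I)^(k+1))).

So m_A(x) = (x - 3)^2.

m_A(x) = (x - 3)^2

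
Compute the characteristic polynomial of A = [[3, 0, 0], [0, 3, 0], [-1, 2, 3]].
χ_A(x) = (x - 3)^3

xI - A = [[x - 3, 0, 0], [0, x - 3, 0], [1, -2, x - 3]].

Expanding det(xI - A) along the first row:
det(xI - A) = + (x - 3)·det([[x - 3, 0], [-2, x - 3]]) - (0)·det([[0, 0], [1, x - 3]]) + (0)·det([[0, x - 3], [1, -2]]).

Evaluating gives χ_A(x) = x^3 - 9x^2 + 27x - 27 = (x - 3)^3.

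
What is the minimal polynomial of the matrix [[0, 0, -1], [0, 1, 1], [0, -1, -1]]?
m_A(x) = x^3

The characteristic polynomial factors as x^3. The minimal polynomial is ∏(x - λ)^{k_λ} where k_λ is the size of the largest Jordan block at λ.

For λ = 0: rank(A) = 2, and the largest Jordan block has size 3 (the smallest k with rank(A^k) = rank(A^(k+1))).

So m_A(x) = x^3.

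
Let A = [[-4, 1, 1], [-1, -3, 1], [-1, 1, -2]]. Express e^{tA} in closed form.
e^{tA} = [[(-t^2/2 - t + 1)*e^{-3*t}, t*e^{-3*t}, t*(t + 2)*e^{-3*t}/2], [-t*e^{-3*t}, e^{-3*t}, t*e^{-3*t}], [t*(-t - 2)*e^{-3*t}/2, t*e^{-3*t}, (t^2/2 + t + 1)*e^{-3*t}]]

A has Jordan form J = [[-3, 1, 0], [0, -3, 1], [0, 0, -3]] with A = PJP^{-1}, so e^{tA} = P e^{tJ} P^{-1}.

For a Jordan block J_k(λ), e^{tJ_k(λ)} = e^{λt} · (I + tN + t^2 N^2/2! + ... + t^{k-1} N^{k-1}/(k-1)!) where N is the nilpotent superdiagonal part.

Assembling the blocks and conjugating back gives the entries of e^{tA} as shown above.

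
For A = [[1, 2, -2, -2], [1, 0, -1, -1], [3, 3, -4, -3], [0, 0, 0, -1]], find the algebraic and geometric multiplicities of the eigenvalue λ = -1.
algebraic multiplicity 4, geometric multiplicity 3

The characteristic polynomial is (x + 1)^4, so the factor x + 1 appears with exponent 4: the algebraic multiplicity is 4.

rank(A + I) = 1, so the eigenspace has dimension 4 - 1 = 3: the geometric multiplicity is 3.

Since 3 < 4, A is not diagonalizable.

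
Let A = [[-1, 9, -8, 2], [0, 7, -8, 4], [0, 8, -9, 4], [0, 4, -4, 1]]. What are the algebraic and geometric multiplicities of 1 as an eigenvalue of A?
The characteristic polynomial is (x - 1)(x + 1)^3, so the factor x - 1 appears with exponent 1: the algebraic multiplicity is 1.

rank(A - I) = 3, so the eigenspace has dimension 4 - 3 = 1: the geometric multiplicity is 1.

algebraic multiplicity 1, geometric multiplicity 1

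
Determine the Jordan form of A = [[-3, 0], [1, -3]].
J = [[-3, 1], [0, -3]]

The characteristic polynomial is det(xI - A) = (x + 3)^2, so the eigenvalues are -3 (algebraic multiplicity 2).

For λ = -3: rank(A + 3I) = 1, rank((A + 3I)^2) = 0. The eigenspace has dimension 2 - 1 = 1, so there is 1 Jordan block; the rank sequence gives block sizes [2].

Assembling the blocks gives the Jordan form J above.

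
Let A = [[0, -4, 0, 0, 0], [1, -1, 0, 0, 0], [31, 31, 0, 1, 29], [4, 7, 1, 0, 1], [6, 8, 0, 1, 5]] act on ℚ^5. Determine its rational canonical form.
R = [[0, -4, 0, 0, 0], [1, -1, 0, 0, 0], [0, 0, 0, 0, 24], [0, 0, 1, 0, 2], [0, 0, 0, 1, 5]]

The invariant factors of A (the non-unit diagonal entries of the Smith normal form of xI - A over ℚ[x]) are x^2 + x + 4, (x - 6)(x^2 + x + 4), each dividing the next. The characteristic polynomial is their product, (x - 6)(x^2 + x + 4)^2.

The rational canonical form is the block-diagonal matrix of companion matrices C(f_i):
R = [[0, -4, 0, 0, 0], [1, -1, 0, 0, 0], [0, 0, 0, 0, 24], [0, 0, 1, 0, 2], [0, 0, 0, 1, 5]].

Note the characteristic polynomial does not split into linear factors over ℚ, so A has no Jordan form over ℚ; the rational canonical form exists over any field.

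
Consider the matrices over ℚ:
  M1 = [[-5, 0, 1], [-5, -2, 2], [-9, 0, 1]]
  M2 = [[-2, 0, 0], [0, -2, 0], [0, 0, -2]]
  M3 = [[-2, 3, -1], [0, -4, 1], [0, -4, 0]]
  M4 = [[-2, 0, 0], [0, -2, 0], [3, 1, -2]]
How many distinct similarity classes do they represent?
Characteristic polynomials: χ_{M1} = (x + 2)^3, χ_{M2} = (x + 2)^3, χ_{M3} = (x + 2)^3, χ_{M4} = (x + 2)^3.

{M1, M3}: invariant factors (x + 2)^3.

{M2}: invariant factors x + 2, x + 2, x + 2.

{M4}: invariant factors x + 2, (x + 2)^2.

Matrices are similar if and only if their invariant-factor lists agree; the partition into similarity classes is {M1, M3}, {M2}, {M4}.

3 classes: {M1, M3}, {M2}, {M4}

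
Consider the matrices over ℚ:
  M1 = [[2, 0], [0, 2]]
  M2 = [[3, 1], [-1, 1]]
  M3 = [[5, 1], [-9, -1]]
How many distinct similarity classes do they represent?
Characteristic polynomials: χ_{M1} = (x - 2)^2, χ_{M2} = (x - 2)^2, χ_{M3} = (x - 2)^2.

{M1}: invariant factors x - 2, x - 2.

{M2, M3}: invariant factors (x - 2)^2.

Matrices are similar if and only if their invariant-factor lists agree; the partition into similarity classes is {M1}, {M2, M3}.

2 classes: {M1}, {M2, M3}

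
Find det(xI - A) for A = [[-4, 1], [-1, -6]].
xI - A = [[x + 4, -1], [1, x + 6]].

Expanding det(xI - A) along the first row:
det(xI - A) = + (x + 4)·det([[x + 6]]) - (-1)·det([[1]]).

Evaluating gives χ_A(x) = x^2 + 10x + 25 = (x + 5)^2.

χ_A(x) = (x + 5)^2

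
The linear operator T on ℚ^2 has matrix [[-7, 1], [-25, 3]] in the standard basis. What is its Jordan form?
The characteristic polynomial is det(xI - A) = (x + 2)^2, so the eigenvalues are -2 (algebraic multiplicity 2).

For λ = -2: rank(A + 2I) = 1, rank((A + 2I)^2) = 0. The eigenspace has dimension 2 - 1 = 1, so there is 1 Jordan block; the rank sequence gives block sizes [2].

Assembling the blocks gives the Jordan form J above.

J = [[-2, 1], [0, -2]]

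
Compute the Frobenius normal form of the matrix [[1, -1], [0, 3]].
R = [[0, -3], [1, 4]]

The invariant factors of A (the non-unit diagonal entries of the Smith normal form of xI - A over ℚ[x]) are (x - 3)(x - 1), each dividing the next. The characteristic polynomial is their product, (x - 3)(x - 1).

The rational canonical form is the block-diagonal matrix of companion matrices C(f_i):
R = [[0, -3], [1, 4]].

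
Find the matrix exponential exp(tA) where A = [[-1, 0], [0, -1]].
A has Jordan form J = [[-1, 0], [0, -1]] with A = PJP^{-1}, so e^{tA} = P e^{tJ} P^{-1}.

For a Jordan block J_k(λ), e^{tJ_k(λ)} = e^{λt} · (I + tN + t^2 N^2/2! + ... + t^{k-1} N^{k-1}/(k-1)!) where N is the nilpotent superdiagonal part.

Assembling the blocks and conjugating back gives the entries of e^{tA} as shown above.

e^{tA} = [[e^{-t}, 0], [0, e^{-t}]]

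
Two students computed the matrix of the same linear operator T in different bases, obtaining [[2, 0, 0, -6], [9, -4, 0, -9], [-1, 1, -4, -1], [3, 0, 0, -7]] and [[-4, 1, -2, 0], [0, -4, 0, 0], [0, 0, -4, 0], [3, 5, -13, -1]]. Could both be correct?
Yes.

Two matrices over a field are similar if and only if they have the same invariant factors.

Both A and B have characteristic polynomial (x + 1)(x + 4)^3 and minimal polynomial (x + 1)(x + 4)^2. Computing further, both have invariant factors x + 4, (x + 1)(x + 4)^2. Hence A and B are similar.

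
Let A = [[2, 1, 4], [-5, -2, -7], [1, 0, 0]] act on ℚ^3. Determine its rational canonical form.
R = [[0, 0, 1], [1, 0, 3], [0, 1, 0]]

The invariant factors of A (the non-unit diagonal entries of the Smith normal form of xI - A over ℚ[x]) are x^3 - 3x - 1, each dividing the next. The characteristic polynomial is their product, x^3 - 3x - 1.

The rational canonical form is the block-diagonal matrix of companion matrices C(f_i):
R = [[0, 0, 1], [1, 0, 3], [0, 1, 0]].

Note the characteristic polynomial does not split into linear factors over ℚ, so A has no Jordan form over ℚ; the rational canonical form exists over any field.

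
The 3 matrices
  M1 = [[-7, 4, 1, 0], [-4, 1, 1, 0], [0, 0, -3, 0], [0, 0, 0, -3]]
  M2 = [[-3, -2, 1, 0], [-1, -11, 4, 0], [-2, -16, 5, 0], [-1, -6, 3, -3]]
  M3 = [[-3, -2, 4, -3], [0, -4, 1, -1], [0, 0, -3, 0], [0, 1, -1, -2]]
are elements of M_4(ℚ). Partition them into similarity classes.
Characteristic polynomials: χ_{M1} = (x + 3)^4, χ_{M2} = (x + 3)^4, χ_{M3} = (x + 3)^4.

{M1}: invariant factors x + 3, x + 3, (x + 3)^2.

{M2, M3}: invariant factors x + 3, (x + 3)^3.

Matrices are similar if and only if their invariant-factor lists agree; the partition into similarity classes is {M1}, {M2, M3}.

2 classes: {M1}, {M2, M3}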